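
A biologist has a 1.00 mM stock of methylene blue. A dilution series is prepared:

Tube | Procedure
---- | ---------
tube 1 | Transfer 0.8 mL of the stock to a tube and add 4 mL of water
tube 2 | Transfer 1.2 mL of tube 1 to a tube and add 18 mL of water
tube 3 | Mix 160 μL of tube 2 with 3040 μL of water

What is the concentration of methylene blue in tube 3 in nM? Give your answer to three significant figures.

Step 1: 0.8 mL + 4 mL = 4.8 mL total → factor 4.8/0.8 = 6
Step 2: 1.2 mL + 18 mL = 19.2 mL total → factor 19.2/1.2 = 16
Step 3: 160 μL + 3040 μL = 3200 μL total → factor 3200/160 = 20
Overall dilution factor = 6 × 16 × 20 = 1920
Final = 1.00 mM / 1920 = 0.0005208 mM = 521 nM

521 nM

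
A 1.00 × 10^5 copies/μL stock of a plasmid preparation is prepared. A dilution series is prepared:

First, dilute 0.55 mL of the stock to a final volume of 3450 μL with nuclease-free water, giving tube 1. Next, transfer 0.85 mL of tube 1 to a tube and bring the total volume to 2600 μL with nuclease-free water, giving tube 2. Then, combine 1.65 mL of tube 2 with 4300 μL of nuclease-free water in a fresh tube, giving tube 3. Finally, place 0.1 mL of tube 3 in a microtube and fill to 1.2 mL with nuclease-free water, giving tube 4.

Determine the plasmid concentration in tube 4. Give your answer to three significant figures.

Step 1: 0.55 mL brought to 3450 μL → factor 3.45/0.55 = 6.2727
Step 2: 0.85 mL brought to 2600 μL → factor 2.6/0.85 = 3.0588
Step 3: 1.65 mL + 4300 μL = 5.95 mL total → factor 5.95/1.65 = 3.6061
Step 4: 0.1 mL brought to 1.2 mL → factor 1.2/0.1 = 12
Overall dilution factor = 6.2727 × 3.0588 × 3.6061 × 12 = 830.28
Final = 1.00 × 10^5 copies/μL / 830.28 = 120 copies/μL

120 copies/μL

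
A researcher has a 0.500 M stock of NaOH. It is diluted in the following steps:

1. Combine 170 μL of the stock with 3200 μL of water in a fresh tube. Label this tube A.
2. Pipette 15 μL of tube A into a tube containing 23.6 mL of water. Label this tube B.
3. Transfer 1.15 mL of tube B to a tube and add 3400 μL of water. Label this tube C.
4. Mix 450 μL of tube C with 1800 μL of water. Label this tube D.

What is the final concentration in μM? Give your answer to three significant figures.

0.810 μM

Step 1: 170 μL + 3200 μL = 3370 μL total → factor 3370/170 = 19.824
Step 2: 15 μL + 23.6 mL = 23615 μL total → factor 23615/15 = 1574.3
Step 3: 1.15 mL + 3400 μL = 4.55 mL total → factor 4.55/1.15 = 3.9565
Step 4: 450 μL + 1800 μL = 2250 μL total → factor 2250/450 = 5
Overall dilution factor = 19.824 × 1574.3 × 3.9565 × 5 = 6.1739 × 10^5
Final = 0.500 M / 6.1739 × 10^5 = 8.099 × 10^-7 M = 0.810 μM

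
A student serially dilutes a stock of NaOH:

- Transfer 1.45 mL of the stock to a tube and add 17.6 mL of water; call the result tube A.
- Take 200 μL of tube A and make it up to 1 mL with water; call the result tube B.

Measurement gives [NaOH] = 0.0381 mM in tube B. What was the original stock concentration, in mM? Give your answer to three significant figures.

2.50 mM

Step 1: 1.45 mL + 17.6 mL = 19.05 mL total → factor 19.05/1.45 = 13.138
Step 2: 200 μL brought to 1 mL → factor 1000/200 = 5
Overall dilution factor = 13.138 × 5 = 65.69
Stock = 0.0381 mM × 65.69 = 2.50 mM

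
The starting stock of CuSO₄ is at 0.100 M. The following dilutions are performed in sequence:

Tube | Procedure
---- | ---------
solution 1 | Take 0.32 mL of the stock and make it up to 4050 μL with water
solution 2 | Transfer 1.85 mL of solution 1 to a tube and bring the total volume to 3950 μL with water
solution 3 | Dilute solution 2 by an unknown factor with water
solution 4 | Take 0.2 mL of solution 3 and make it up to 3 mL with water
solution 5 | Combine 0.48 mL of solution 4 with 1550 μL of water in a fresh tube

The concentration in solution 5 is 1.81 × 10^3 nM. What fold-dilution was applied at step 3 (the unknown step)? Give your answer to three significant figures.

32.2-fold

Step 1: 0.32 mL brought to 4050 μL → factor 4.05/0.32 = 12.656
Step 2: 1.85 mL brought to 3950 μL → factor 3.95/1.85 = 2.1351
Step 3: unknown factor x
Step 4: 0.2 mL brought to 3 mL → factor 3/0.2 = 15
Step 5: 0.48 mL + 1550 μL = 2.03 mL total → factor 2.03/0.48 = 4.2292
Product of known-step factors = 1714.3
Overall factor = 0.100 M / (1.81 × 10^3 nM) = 55249
x = 55249 / 1714.3 = 32.2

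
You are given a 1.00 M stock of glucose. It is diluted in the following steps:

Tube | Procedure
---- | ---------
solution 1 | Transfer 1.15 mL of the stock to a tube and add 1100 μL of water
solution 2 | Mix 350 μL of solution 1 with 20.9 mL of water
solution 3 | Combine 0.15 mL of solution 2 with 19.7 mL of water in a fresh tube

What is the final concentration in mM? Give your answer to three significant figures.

Step 1: 1.15 mL + 1100 μL = 2.25 mL total → factor 2.25/1.15 = 1.9565
Step 2: 350 μL + 20.9 mL = 21250 μL total → factor 21250/350 = 60.714
Step 3: 0.15 mL + 19.7 mL = 19.85 mL total → factor 19.85/0.15 = 132.33
Overall dilution factor = 1.9565 × 60.714 × 132.33 = 15720
Final = 1.00 M / 15720 = 6.361 × 10^-5 M = 0.0636 mM

0.0636 mM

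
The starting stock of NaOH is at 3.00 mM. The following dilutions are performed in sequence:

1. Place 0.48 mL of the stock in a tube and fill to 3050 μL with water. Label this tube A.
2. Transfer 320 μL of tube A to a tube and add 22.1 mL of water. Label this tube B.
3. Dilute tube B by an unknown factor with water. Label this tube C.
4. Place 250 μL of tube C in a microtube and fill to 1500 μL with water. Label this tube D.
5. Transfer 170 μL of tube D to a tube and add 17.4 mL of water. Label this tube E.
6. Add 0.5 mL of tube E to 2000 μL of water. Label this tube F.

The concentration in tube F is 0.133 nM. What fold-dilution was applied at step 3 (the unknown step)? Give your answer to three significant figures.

16.3-fold

Step 1: 0.48 mL brought to 3050 μL → factor 3.05/0.48 = 6.3542
Step 2: 320 μL + 22.1 mL = 22420 μL total → factor 22420/320 = 70.062
Step 3: unknown factor x
Step 4: 250 μL brought to 1500 μL → factor 1500/250 = 6
Step 5: 170 μL + 17.4 mL = 17570 μL total → factor 17570/170 = 103.35
Step 6: 0.5 mL + 2000 μL = 2.5 mL total → factor 2.5/0.5 = 5
Product of known-step factors = 1.3803 × 10^6
Overall factor = 3.00 mM / (0.133 nM) = 2.2556 × 10^7
x = 2.2556 × 10^7 / 1.3803 × 10^6 = 16.3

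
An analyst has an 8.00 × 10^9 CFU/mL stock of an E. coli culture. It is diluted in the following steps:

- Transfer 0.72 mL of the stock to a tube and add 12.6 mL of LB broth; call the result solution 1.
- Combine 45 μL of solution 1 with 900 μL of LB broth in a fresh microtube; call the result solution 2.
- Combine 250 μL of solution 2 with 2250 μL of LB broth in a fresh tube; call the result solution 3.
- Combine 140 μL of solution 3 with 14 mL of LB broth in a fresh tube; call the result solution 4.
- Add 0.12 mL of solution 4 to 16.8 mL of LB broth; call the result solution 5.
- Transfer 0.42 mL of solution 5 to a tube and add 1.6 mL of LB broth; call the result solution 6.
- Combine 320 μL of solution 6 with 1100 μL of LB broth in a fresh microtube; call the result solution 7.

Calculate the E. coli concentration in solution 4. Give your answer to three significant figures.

Step 1: 0.72 mL + 12.6 mL = 13.32 mL total → factor 13.32/0.72 = 18.5
Step 2: 45 μL + 900 μL = 945 μL total → factor 945/45 = 21
Step 3: 250 μL + 2250 μL = 2500 μL total → factor 2500/250 = 10
Step 4: 140 μL + 14 mL = 14140 μL total → factor 14140/140 = 101
Dilution factor through solution 4 = 18.5 × 21 × 10 × 101 = 3.9238 × 10^5
[solution 4] = 8.00 × 10^9 CFU/mL / 3.9238 × 10^5 = 2.04 × 10^4 CFU/mL

2.04 × 10^4 CFU/mL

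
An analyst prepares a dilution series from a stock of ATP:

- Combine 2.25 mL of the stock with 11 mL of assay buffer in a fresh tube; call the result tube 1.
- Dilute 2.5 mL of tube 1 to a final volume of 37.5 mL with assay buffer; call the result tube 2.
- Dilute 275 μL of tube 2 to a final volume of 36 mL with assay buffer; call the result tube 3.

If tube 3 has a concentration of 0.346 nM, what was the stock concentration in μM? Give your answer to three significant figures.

Step 1: 2.25 mL + 11 mL = 13.25 mL total → factor 13.25/2.25 = 5.8889
Step 2: 2.5 mL brought to 37.5 mL → factor 37.5/2.5 = 15
Step 3: 275 μL brought to 36 mL → factor 36000/275 = 130.91
Overall dilution factor = 5.8889 × 15 × 130.91 = 11564
Stock = 0.346 nM × 11564 = 4001 nM = 4.00 μM

4.00 μM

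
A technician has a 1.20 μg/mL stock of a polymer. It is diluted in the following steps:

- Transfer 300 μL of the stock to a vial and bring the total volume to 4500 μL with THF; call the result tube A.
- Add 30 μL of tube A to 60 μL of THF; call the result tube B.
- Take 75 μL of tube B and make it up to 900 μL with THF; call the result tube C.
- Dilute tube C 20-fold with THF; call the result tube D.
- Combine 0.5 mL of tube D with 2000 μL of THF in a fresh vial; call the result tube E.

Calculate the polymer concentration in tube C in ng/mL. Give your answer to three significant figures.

Step 1: 300 μL brought to 4500 μL → factor 4500/300 = 15
Step 2: 30 μL + 60 μL = 90 μL total → factor 90/30 = 3
Step 3: 75 μL brought to 900 μL → factor 900/75 = 12
Dilution factor through tube C = 15 × 3 × 12 = 540
[tube C] = 1.20 μg/mL / 540 = 0.002222 μg/mL = 2.22 ng/mL

2.22 ng/mL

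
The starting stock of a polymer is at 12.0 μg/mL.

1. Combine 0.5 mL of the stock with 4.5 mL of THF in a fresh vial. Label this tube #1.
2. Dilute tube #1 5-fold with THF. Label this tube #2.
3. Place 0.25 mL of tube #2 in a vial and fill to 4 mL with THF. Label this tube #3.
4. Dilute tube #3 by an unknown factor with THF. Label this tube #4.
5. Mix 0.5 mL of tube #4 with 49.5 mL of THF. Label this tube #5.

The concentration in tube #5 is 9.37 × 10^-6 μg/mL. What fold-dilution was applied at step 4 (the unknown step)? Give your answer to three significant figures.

16.0-fold

Step 1: 0.5 mL + 4.5 mL = 5 mL total → factor 5/0.5 = 10
Step 2: 5-fold → factor 5
Step 3: 0.25 mL brought to 4 mL → factor 4/0.25 = 16
Step 4: unknown factor x
Step 5: 0.5 mL + 49.5 mL = 50 mL total → factor 50/0.5 = 100
Product of known-step factors = 80000
Overall factor = 12.0 μg/mL / (9.37 × 10^-6 μg/mL) = 1.2807 × 10^6
x = 1.2807 × 10^6 / 80000 = 16.0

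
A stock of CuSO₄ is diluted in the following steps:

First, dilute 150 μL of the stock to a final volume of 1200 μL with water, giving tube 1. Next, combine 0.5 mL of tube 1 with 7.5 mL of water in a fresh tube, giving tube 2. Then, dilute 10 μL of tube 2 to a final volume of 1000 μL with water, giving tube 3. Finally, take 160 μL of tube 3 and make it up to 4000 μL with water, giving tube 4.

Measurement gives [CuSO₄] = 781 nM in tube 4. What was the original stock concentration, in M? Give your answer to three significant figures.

Step 1: 150 μL brought to 1200 μL → factor 1200/150 = 8
Step 2: 0.5 mL + 7.5 mL = 8 mL total → factor 8/0.5 = 16
Step 3: 10 μL brought to 1000 μL → factor 1000/10 = 100
Step 4: 160 μL brought to 4000 μL → factor 4000/160 = 25
Overall dilution factor = 8 × 16 × 100 × 25 = 3.2 × 10^5
Stock = 781 nM × 3.2 × 10^5 = 2.499 × 10^8 nM = 0.250 M

0.250 M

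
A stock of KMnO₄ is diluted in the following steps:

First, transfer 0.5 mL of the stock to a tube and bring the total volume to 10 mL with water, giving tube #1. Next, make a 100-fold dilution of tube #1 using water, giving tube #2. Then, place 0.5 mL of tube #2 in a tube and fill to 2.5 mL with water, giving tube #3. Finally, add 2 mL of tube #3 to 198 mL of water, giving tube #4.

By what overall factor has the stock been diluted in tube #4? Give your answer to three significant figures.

Step 1: 0.5 mL brought to 10 mL → factor 10/0.5 = 20
Step 2: 100-fold → factor 100
Step 3: 0.5 mL brought to 2.5 mL → factor 2.5/0.5 = 5
Step 4: 2 mL + 198 mL = 200 mL total → factor 200/2 = 100
Overall dilution factor = 20 × 100 × 5 × 100 = 1 × 10^6

1.00 × 10^6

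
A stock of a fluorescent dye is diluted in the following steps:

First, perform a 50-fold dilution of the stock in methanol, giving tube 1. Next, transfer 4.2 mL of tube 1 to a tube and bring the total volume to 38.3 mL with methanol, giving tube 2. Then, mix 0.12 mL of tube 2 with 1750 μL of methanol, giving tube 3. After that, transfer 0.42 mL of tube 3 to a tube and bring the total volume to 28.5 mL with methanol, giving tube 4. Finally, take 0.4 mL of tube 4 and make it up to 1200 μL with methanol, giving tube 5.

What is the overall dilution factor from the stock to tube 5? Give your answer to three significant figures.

1.45 × 10^6

Step 1: 50-fold → factor 50
Step 2: 4.2 mL brought to 38.3 mL → factor 38.3/4.2 = 9.119
Step 3: 0.12 mL + 1750 μL = 1.87 mL total → factor 1.87/0.12 = 15.583
Step 4: 0.42 mL brought to 28.5 mL → factor 28.5/0.42 = 67.857
Step 5: 0.4 mL brought to 1200 μL → factor 1.2/0.4 = 3
Overall dilution factor = 50 × 9.119 × 15.583 × 67.857 × 3 = 1.4464 × 10^6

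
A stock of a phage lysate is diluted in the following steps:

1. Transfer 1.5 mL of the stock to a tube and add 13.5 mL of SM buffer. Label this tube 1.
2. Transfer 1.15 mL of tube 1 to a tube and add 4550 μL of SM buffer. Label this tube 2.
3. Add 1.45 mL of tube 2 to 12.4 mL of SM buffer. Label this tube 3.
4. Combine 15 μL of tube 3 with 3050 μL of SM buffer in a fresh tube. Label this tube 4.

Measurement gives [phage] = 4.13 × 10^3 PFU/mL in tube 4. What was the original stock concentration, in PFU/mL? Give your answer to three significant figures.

Step 1: 1.5 mL + 13.5 mL = 15 mL total → factor 15/1.5 = 10
Step 2: 1.15 mL + 4550 μL = 5.7 mL total → factor 5.7/1.15 = 4.9565
Step 3: 1.45 mL + 12.4 mL = 13.85 mL total → factor 13.85/1.45 = 9.5517
Step 4: 15 μL + 3050 μL = 3065 μL total → factor 3065/15 = 204.33
Overall dilution factor = 10 × 4.9565 × 9.5517 × 204.33 = 96738
Stock = 4.13 × 10^3 PFU/mL × 96738 = 4.00 × 10^8 PFU/mL

4.00 × 10^8 PFU/mL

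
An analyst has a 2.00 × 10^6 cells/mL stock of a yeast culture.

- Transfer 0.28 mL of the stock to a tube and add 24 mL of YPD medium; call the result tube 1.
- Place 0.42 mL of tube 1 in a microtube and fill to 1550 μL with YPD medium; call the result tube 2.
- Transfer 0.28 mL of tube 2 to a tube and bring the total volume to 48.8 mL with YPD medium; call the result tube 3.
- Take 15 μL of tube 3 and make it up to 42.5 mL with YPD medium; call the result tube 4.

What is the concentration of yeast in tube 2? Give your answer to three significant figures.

6.25 × 10^3 cells/mL

Step 1: 0.28 mL + 24 mL = 24.28 mL total → factor 24.28/0.28 = 86.714
Step 2: 0.42 mL brought to 1550 μL → factor 1.55/0.42 = 3.6905
Dilution factor through tube 2 = 86.714 × 3.6905 = 320.02
[tube 2] = 2.00 × 10^6 cells/mL / 320.02 = 6.25 × 10^3 cells/mL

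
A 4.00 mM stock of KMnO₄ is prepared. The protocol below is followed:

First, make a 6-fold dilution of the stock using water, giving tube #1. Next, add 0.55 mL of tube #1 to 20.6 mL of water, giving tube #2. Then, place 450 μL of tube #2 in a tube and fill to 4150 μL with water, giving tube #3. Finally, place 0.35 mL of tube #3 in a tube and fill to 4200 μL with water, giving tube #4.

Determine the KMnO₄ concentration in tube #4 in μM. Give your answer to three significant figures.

Step 1: 6-fold → factor 6
Step 2: 0.55 mL + 20.6 mL = 21.15 mL total → factor 21.15/0.55 = 38.455
Step 3: 450 μL brought to 4150 μL → factor 4150/450 = 9.2222
Step 4: 0.35 mL brought to 4200 μL → factor 4.2/0.35 = 12
Overall dilution factor = 6 × 38.455 × 9.2222 × 12 = 25534
Final = 4.00 mM / 25534 = 0.0001567 mM = 0.157 μM

0.157 μM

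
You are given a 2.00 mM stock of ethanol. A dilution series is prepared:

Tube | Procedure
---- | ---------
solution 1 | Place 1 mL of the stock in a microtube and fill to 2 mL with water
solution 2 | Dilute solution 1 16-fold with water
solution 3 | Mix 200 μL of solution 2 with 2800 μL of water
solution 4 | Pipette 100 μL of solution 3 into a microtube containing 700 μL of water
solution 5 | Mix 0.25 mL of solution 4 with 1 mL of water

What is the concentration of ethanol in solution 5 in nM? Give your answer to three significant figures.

Step 1: 1 mL brought to 2 mL → factor 2/1 = 2
Step 2: 16-fold → factor 16
Step 3: 200 μL + 2800 μL = 3000 μL total → factor 3000/200 = 15
Step 4: 100 μL + 700 μL = 800 μL total → factor 800/100 = 8
Step 5: 0.25 mL + 1 mL = 1.25 mL total → factor 1.25/0.25 = 5
Overall dilution factor = 2 × 16 × 15 × 8 × 5 = 19200
Final = 2.00 mM / 19200 = 0.0001042 mM = 104 nM

104 nM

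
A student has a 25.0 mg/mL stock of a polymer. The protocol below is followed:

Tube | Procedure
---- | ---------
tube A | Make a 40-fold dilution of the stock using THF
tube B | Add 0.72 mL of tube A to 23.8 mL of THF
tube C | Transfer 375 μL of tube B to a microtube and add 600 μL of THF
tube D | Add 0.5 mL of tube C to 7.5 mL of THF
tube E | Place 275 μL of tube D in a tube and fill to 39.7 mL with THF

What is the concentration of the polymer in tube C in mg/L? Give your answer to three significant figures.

7.06 mg/L

Step 1: 40-fold → factor 40
Step 2: 0.72 mL + 23.8 mL = 24.52 mL total → factor 24.52/0.72 = 34.056
Step 3: 375 μL + 600 μL = 975 μL total → factor 975/375 = 2.6
Dilution factor through tube C = 40 × 34.056 × 2.6 = 3541.8
[tube C] = 25.0 mg/mL / 3541.8 = 0.007059 mg/mL = 7.06 mg/L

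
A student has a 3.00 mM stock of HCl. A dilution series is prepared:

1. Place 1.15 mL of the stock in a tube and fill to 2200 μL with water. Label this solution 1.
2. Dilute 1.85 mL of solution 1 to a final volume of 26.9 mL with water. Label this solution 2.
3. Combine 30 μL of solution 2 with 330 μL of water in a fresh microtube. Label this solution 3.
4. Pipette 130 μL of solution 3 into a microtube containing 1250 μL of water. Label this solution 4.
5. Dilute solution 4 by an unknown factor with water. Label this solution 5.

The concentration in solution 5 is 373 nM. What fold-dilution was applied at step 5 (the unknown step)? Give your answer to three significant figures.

2.27-fold

Step 1: 1.15 mL brought to 2200 μL → factor 2.2/1.15 = 1.913
Step 2: 1.85 mL brought to 26.9 mL → factor 26.9/1.85 = 14.541
Step 3: 30 μL + 330 μL = 360 μL total → factor 360/30 = 12
Step 4: 130 μL + 1250 μL = 1380 μL total → factor 1380/130 = 10.615
Step 5: unknown factor x
Product of known-step factors = 3543.4
Overall factor = 3.00 mM / (373 nM) = 8042.9
x = 8042.9 / 3543.4 = 2.27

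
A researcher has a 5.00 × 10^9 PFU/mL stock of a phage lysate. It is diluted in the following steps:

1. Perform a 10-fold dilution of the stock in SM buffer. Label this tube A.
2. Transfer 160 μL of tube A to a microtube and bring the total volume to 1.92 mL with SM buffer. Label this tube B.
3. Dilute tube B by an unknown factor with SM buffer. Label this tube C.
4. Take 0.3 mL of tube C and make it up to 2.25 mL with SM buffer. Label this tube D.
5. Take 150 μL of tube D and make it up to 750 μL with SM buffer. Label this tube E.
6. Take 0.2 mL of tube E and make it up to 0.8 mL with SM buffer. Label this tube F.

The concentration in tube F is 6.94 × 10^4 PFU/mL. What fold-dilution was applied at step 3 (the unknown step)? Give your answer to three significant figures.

4.00-fold

Step 1: 10-fold → factor 10
Step 2: 160 μL brought to 1.92 mL → factor 1920/160 = 12
Step 3: unknown factor x
Step 4: 0.3 mL brought to 2.25 mL → factor 2.25/0.3 = 7.5
Step 5: 150 μL brought to 750 μL → factor 750/150 = 5
Step 6: 0.2 mL brought to 0.8 mL → factor 0.8/0.2 = 4
Product of known-step factors = 18000
Overall factor = 5.00 × 10^9 PFU/mL / (6.94 × 10^4 PFU/mL) = 72046
x = 72046 / 18000 = 4.00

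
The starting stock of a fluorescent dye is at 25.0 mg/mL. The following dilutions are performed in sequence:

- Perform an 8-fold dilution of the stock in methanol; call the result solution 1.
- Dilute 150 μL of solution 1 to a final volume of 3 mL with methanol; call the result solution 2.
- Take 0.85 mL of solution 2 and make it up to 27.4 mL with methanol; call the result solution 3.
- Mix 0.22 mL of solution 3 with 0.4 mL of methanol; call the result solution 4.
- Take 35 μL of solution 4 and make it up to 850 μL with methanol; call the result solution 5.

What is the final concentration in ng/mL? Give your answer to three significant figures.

Step 1: 8-fold → factor 8
Step 2: 150 μL brought to 3 mL → factor 3000/150 = 20
Step 3: 0.85 mL brought to 27.4 mL → factor 27.4/0.85 = 32.235
Step 4: 0.22 mL + 0.4 mL = 0.62 mL total → factor 0.62/0.22 = 2.8182
Step 5: 35 μL brought to 850 μL → factor 850/35 = 24.286
Overall dilution factor = 8 × 20 × 32.235 × 2.8182 × 24.286 = 3.53 × 10^5
Final = 25.0 mg/mL / 3.53 × 10^5 = 7.082 × 10^-5 mg/mL = 70.8 ng/mL

70.8 ng/mL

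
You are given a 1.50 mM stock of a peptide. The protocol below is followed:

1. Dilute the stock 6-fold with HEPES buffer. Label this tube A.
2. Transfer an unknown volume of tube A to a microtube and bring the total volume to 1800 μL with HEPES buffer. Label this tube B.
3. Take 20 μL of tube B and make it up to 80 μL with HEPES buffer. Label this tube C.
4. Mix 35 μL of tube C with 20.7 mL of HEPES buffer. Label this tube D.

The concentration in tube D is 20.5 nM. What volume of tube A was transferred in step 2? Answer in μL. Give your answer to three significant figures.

Step 1: 6-fold → factor 6
Step 2: v brought to 1800 μL → factor = 1800 μL/v
Step 3: 20 μL brought to 80 μL → factor 80/20 = 4
Step 4: 35 μL + 20.7 mL = 20735 μL total → factor 20735/35 = 592.43
Product of known-step factors = 14218
Overall factor = 1.50 mM / (20.5 nM) = 73171
Step-2 factor = 73171 / 14218 = 5.1462
v = 1800 μL / 5.1462 = 350 μL

350 μL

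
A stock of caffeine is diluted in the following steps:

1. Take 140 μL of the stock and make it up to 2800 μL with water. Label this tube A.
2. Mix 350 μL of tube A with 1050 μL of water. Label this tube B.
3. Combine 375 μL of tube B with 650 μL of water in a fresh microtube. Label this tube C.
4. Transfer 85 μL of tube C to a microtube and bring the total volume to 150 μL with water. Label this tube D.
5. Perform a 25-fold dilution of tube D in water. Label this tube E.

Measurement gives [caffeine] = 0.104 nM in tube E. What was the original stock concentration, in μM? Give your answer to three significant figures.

Step 1: 140 μL brought to 2800 μL → factor 2800/140 = 20
Step 2: 350 μL + 1050 μL = 1400 μL total → factor 1400/350 = 4
Step 3: 375 μL + 650 μL = 1025 μL total → factor 1025/375 = 2.7333
Step 4: 85 μL brought to 150 μL → factor 150/85 = 1.7647
Step 5: 25-fold → factor 25
Overall dilution factor = 20 × 4 × 2.7333 × 1.7647 × 25 = 9647.1
Stock = 0.104 nM × 9647.1 = 1003 nM = 1.00 μM

1.00 μM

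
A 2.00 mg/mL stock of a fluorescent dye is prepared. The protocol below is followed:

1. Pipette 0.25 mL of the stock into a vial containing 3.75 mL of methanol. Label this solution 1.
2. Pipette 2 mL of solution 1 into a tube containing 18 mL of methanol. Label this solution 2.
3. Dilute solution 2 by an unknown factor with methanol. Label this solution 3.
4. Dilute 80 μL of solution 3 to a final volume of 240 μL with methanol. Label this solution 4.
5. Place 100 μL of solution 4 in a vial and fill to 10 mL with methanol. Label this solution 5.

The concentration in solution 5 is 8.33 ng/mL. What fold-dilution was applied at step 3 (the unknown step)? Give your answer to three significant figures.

5.00-fold

Step 1: 0.25 mL + 3.75 mL = 4 mL total → factor 4/0.25 = 16
Step 2: 2 mL + 18 mL = 20 mL total → factor 20/2 = 10
Step 3: unknown factor x
Step 4: 80 μL brought to 240 μL → factor 240/80 = 3
Step 5: 100 μL brought to 10 mL → factor 10000/100 = 100
Product of known-step factors = 48000
Overall factor = 2.00 mg/mL / (8.33 ng/mL) = 2.401 × 10^5
x = 2.401 × 10^5 / 48000 = 5.00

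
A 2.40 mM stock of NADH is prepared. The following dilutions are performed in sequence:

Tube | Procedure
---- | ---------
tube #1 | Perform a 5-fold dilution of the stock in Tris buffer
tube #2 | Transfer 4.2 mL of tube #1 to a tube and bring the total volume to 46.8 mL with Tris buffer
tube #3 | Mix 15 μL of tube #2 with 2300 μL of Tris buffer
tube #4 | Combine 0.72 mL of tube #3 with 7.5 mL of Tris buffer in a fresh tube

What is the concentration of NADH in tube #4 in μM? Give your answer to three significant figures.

Step 1: 5-fold → factor 5
Step 2: 4.2 mL brought to 46.8 mL → factor 46.8/4.2 = 11.143
Step 3: 15 μL + 2300 μL = 2315 μL total → factor 2315/15 = 154.33
Step 4: 0.72 mL + 7.5 mL = 8.22 mL total → factor 8.22/0.72 = 11.417
Overall dilution factor = 5 × 11.143 × 154.33 × 11.417 = 98167
Final = 2.40 mM / 98167 = 2.445 × 10^-5 mM = 0.0244 μM

0.0244 μM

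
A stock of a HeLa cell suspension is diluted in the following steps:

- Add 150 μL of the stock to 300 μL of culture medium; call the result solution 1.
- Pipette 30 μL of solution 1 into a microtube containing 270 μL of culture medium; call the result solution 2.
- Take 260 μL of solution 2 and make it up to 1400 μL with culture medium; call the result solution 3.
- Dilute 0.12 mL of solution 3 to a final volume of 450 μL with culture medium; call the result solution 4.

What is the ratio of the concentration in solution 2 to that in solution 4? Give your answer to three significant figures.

20.2

Step 1: 150 μL + 300 μL = 450 μL total → factor 450/150 = 3
Step 2: 30 μL + 270 μL = 300 μL total → factor 300/30 = 10
Step 3: 260 μL brought to 1400 μL → factor 1400/260 = 5.3846
Step 4: 0.12 mL brought to 450 μL → factor 0.45/0.12 = 3.75
Dilution factor to solution 2 = 30; to solution 4 = 605.77
[solution 2]/[solution 4] = (factor to solution 4)/(factor to solution 2) = 605.77/30 = 20.2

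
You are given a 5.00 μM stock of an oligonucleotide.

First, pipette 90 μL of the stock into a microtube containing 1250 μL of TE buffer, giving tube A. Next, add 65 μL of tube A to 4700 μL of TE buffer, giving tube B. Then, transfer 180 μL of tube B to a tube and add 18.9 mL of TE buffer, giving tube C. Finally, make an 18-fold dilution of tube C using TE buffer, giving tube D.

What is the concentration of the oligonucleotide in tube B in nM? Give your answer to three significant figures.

Step 1: 90 μL + 1250 μL = 1340 μL total → factor 1340/90 = 14.889
Step 2: 65 μL + 4700 μL = 4765 μL total → factor 4765/65 = 73.308
Dilution factor through tube B = 14.889 × 73.308 = 1091.5
[tube B] = 5.00 μM / 1091.5 = 0.004581 μM = 4.58 nM

4.58 nM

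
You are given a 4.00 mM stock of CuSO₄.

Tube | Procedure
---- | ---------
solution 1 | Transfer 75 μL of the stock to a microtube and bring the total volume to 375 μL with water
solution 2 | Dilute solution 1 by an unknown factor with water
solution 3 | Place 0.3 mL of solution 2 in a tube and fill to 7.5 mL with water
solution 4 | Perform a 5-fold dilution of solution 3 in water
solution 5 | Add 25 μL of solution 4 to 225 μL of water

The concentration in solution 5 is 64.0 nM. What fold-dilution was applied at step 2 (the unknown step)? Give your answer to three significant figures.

Step 1: 75 μL brought to 375 μL → factor 375/75 = 5
Step 2: unknown factor x
Step 3: 0.3 mL brought to 7.5 mL → factor 7.5/0.3 = 25
Step 4: 5-fold → factor 5
Step 5: 25 μL + 225 μL = 250 μL total → factor 250/25 = 10
Product of known-step factors = 6250
Overall factor = 4.00 mM / (64.0 nM) = 62500
x = 62500 / 6250 = 10.0

10.0-fold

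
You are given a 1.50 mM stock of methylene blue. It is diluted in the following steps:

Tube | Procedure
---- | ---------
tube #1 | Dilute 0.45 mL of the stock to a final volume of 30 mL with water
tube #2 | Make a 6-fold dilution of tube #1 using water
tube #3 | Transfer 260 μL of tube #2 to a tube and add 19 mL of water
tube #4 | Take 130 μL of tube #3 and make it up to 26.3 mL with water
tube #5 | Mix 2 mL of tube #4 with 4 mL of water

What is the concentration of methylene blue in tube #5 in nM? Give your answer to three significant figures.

0.0834 nM

Step 1: 0.45 mL brought to 30 mL → factor 30/0.45 = 66.667
Step 2: 6-fold → factor 6
Step 3: 260 μL + 19 mL = 19260 μL total → factor 19260/260 = 74.077
Step 4: 130 μL brought to 26.3 mL → factor 26300/130 = 202.31
Step 5: 2 mL + 4 mL = 6 mL total → factor 6/2 = 3
Overall dilution factor = 66.667 × 6 × 74.077 × 202.31 × 3 = 1.7984 × 10^7
Final = 1.50 mM / 1.7984 × 10^7 = 8.341 × 10^-8 mM = 0.0834 nM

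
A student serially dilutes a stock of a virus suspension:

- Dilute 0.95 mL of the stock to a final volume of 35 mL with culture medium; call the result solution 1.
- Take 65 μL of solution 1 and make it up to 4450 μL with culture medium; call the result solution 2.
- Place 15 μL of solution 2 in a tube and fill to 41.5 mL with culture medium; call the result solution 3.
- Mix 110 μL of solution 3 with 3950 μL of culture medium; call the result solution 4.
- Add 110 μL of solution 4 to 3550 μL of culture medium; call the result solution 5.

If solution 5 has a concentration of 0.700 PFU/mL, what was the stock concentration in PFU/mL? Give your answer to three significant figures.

Step 1: 0.95 mL brought to 35 mL → factor 35/0.95 = 36.842
Step 2: 65 μL brought to 4450 μL → factor 4450/65 = 68.462
Step 3: 15 μL brought to 41.5 mL → factor 41500/15 = 2766.7
Step 4: 110 μL + 3950 μL = 4060 μL total → factor 4060/110 = 36.909
Step 5: 110 μL + 3550 μL = 3660 μL total → factor 3660/110 = 33.273
Overall dilution factor = 36.842 × 68.462 × 2766.7 × 36.909 × 33.273 = 8.5698 × 10^9
Stock = 0.700 PFU/mL × 8.5698 × 10^9 = 6.00 × 10^9 PFU/mL

6.00 × 10^9 PFU/mL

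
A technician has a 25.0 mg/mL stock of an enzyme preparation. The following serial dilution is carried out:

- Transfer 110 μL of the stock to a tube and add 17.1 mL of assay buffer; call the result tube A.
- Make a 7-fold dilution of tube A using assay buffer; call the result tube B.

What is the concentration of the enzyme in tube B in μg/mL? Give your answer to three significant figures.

22.8 μg/mL

Step 1: 110 μL + 17.1 mL = 17210 μL total → factor 17210/110 = 156.45
Step 2: 7-fold → factor 7
Overall dilution factor = 156.45 × 7 = 1095.2
Final = 25.0 mg/mL / 1095.2 = 0.02283 mg/mL = 22.8 μg/mL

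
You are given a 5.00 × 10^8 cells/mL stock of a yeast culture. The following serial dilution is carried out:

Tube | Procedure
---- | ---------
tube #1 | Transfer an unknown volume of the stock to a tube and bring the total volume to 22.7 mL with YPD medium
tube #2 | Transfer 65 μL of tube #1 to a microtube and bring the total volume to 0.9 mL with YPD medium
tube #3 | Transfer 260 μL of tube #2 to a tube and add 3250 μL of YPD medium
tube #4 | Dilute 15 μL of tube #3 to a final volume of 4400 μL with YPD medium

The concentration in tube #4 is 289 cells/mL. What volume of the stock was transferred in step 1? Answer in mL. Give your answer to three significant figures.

Step 1: v brought to 22.7 mL → factor = 22.7 mL/v
Step 2: 65 μL brought to 0.9 mL → factor 900/65 = 13.846
Step 3: 260 μL + 3250 μL = 3510 μL total → factor 3510/260 = 13.5
Step 4: 15 μL brought to 4400 μL → factor 4400/15 = 293.33
Product of known-step factors = 54831
Overall factor = 5.00 × 10^8 cells/mL / (289 cells/mL) = 1.7301 × 10^6
Step-1 factor = 1.7301 × 10^6 / 54831 = 31.554
v = 22.7 mL / 31.554 = 0.719 mL

0.719 mL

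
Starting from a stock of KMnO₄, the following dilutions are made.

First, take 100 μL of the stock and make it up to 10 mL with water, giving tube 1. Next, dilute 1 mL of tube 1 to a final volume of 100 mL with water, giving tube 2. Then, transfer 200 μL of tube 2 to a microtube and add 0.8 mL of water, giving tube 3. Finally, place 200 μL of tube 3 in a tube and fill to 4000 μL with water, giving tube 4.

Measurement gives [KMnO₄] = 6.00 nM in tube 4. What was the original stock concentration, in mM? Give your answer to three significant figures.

Step 1: 100 μL brought to 10 mL → factor 10000/100 = 100
Step 2: 1 mL brought to 100 mL → factor 100/1 = 100
Step 3: 200 μL + 0.8 mL = 1000 μL total → factor 1000/200 = 5
Step 4: 200 μL brought to 4000 μL → factor 4000/200 = 20
Overall dilution factor = 100 × 100 × 5 × 20 = 1 × 10^6
Stock = 6.00 nM × 1 × 10^6 = 6.000 × 10^6 nM = 6.00 mM

6.00 mM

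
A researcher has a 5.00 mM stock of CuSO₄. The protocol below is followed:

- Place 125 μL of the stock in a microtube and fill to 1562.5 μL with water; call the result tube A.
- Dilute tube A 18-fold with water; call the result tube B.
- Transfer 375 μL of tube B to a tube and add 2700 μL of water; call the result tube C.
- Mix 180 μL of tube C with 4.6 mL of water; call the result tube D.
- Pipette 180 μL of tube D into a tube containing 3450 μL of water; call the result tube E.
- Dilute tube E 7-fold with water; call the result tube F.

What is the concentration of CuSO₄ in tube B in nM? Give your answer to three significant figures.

Step 1: 125 μL brought to 1562.5 μL → factor 1562.5/125 = 12.5
Step 2: 18-fold → factor 18
Dilution factor through tube B = 12.5 × 18 = 225
[tube B] = 5.00 mM / 225 = 0.02222 mM = 2.22 × 10^4 nM

2.22 × 10^4 nM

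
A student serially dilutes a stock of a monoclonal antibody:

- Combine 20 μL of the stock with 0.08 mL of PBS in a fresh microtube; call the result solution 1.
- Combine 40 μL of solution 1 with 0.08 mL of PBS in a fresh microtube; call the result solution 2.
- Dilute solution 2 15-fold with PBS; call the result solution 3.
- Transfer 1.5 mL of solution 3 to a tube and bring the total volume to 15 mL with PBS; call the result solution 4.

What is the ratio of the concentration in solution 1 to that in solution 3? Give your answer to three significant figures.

Step 1: 20 μL + 0.08 mL = 100 μL total → factor 100/20 = 5
Step 2: 40 μL + 0.08 mL = 120 μL total → factor 120/40 = 3
Step 3: 15-fold → factor 15
Dilution factor to solution 1 = 5; to solution 3 = 225
[solution 1]/[solution 3] = (factor to solution 3)/(factor to solution 1) = 225/5 = 45.0

45.0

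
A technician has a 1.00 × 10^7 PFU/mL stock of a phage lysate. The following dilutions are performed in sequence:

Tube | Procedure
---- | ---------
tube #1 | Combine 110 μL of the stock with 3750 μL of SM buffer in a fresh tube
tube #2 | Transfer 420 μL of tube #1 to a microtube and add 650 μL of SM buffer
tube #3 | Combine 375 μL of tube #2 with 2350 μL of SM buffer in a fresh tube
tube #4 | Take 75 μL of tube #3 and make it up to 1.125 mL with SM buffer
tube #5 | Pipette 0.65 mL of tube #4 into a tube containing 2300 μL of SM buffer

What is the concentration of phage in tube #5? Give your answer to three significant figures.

226 PFU/mL

Step 1: 110 μL + 3750 μL = 3860 μL total → factor 3860/110 = 35.091
Step 2: 420 μL + 650 μL = 1070 μL total → factor 1070/420 = 2.5476
Step 3: 375 μL + 2350 μL = 2725 μL total → factor 2725/375 = 7.2667
Step 4: 75 μL brought to 1.125 mL → factor 1125/75 = 15
Step 5: 0.65 mL + 2300 μL = 2.95 mL total → factor 2.95/0.65 = 4.5385
Overall dilution factor = 35.091 × 2.5476 × 7.2667 × 15 × 4.5385 = 44225
Final = 1.00 × 10^7 PFU/mL / 44225 = 226 PFU/mL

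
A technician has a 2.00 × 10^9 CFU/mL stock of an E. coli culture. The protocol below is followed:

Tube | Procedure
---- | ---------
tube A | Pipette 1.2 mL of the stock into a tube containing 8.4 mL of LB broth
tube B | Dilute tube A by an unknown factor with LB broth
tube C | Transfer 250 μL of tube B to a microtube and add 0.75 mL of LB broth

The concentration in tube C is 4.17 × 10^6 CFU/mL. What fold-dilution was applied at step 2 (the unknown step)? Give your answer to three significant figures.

Step 1: 1.2 mL + 8.4 mL = 9.6 mL total → factor 9.6/1.2 = 8
Step 2: unknown factor x
Step 3: 250 μL + 0.75 mL = 1000 μL total → factor 1000/250 = 4
Product of known-step factors = 32
Overall factor = 2.00 × 10^9 CFU/mL / (4.17 × 10^6 CFU/mL) = 479.62
x = 479.62 / 32 = 15.0

15.0-fold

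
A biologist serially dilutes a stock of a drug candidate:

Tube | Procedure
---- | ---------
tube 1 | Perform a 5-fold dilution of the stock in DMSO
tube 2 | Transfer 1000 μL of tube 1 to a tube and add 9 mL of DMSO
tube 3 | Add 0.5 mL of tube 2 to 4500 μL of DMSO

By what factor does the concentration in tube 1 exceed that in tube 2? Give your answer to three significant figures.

10.0

Step 1: 5-fold → factor 5
Step 2: 1000 μL + 9 mL = 10000 μL total → factor 10000/1000 = 10
Dilution factor to tube 1 = 5; to tube 2 = 50
[tube 1]/[tube 2] = (factor to tube 2)/(factor to tube 1) = 50/5 = 10.0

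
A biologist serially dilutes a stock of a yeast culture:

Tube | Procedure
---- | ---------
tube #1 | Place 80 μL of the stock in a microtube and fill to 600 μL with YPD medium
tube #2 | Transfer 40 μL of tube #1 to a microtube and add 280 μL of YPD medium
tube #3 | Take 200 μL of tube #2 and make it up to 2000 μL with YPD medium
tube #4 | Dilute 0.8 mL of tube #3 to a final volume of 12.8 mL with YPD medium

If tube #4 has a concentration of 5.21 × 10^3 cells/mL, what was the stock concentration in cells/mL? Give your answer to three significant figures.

5.00 × 10^7 cells/mL

Step 1: 80 μL brought to 600 μL → factor 600/80 = 7.5
Step 2: 40 μL + 280 μL = 320 μL total → factor 320/40 = 8
Step 3: 200 μL brought to 2000 μL → factor 2000/200 = 10
Step 4: 0.8 mL brought to 12.8 mL → factor 12.8/0.8 = 16
Overall dilution factor = 7.5 × 8 × 10 × 16 = 9600
Stock = 5.21 × 10^3 cells/mL × 9600 = 5.00 × 10^7 cells/mL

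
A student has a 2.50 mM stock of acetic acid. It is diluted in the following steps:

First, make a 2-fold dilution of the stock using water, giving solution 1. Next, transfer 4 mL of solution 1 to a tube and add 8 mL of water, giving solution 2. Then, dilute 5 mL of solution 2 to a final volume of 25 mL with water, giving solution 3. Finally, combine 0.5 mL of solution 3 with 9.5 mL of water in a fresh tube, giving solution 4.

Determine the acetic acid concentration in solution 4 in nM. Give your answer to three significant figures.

4.17 × 10^3 nM

Step 1: 2-fold → factor 2
Step 2: 4 mL + 8 mL = 12 mL total → factor 12/4 = 3
Step 3: 5 mL brought to 25 mL → factor 25/5 = 5
Step 4: 0.5 mL + 9.5 mL = 10 mL total → factor 10/0.5 = 20
Overall dilution factor = 2 × 3 × 5 × 20 = 600
Final = 2.50 mM / 600 = 0.004167 mM = 4.17 × 10^3 nM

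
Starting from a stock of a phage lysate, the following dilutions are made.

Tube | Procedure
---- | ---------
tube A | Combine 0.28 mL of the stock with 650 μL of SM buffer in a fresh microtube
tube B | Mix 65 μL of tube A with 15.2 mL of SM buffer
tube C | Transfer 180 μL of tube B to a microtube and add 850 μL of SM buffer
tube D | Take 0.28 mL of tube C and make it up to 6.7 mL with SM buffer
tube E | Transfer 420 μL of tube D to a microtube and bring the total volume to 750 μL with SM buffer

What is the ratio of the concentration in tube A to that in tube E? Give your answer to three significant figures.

5.74 × 10^4

Step 1: 0.28 mL + 650 μL = 0.93 mL total → factor 0.93/0.28 = 3.3214
Step 2: 65 μL + 15.2 mL = 15265 μL total → factor 15265/65 = 234.85
Step 3: 180 μL + 850 μL = 1030 μL total → factor 1030/180 = 5.7222
Step 4: 0.28 mL brought to 6.7 mL → factor 6.7/0.28 = 23.929
Step 5: 420 μL brought to 750 μL → factor 750/420 = 1.7857
Dilution factor to tube A = 3.3214; to tube E = 1.9072 × 10^5
[tube A]/[tube E] = (factor to tube E)/(factor to tube A) = 1.9072 × 10^5/3.3214 = 5.74 × 10^4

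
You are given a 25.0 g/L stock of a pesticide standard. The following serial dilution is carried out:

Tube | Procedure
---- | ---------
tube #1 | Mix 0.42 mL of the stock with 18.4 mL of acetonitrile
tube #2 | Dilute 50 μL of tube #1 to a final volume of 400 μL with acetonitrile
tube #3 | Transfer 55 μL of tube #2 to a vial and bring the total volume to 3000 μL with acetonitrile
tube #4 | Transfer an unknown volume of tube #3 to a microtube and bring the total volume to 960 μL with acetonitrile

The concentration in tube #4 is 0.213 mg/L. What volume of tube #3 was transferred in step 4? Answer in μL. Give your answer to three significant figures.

Step 1: 0.42 mL + 18.4 mL = 18.82 mL total → factor 18.82/0.42 = 44.81
Step 2: 50 μL brought to 400 μL → factor 400/50 = 8
Step 3: 55 μL brought to 3000 μL → factor 3000/55 = 54.545
Step 4: v brought to 960 μL → factor = 960 μL/v
Product of known-step factors = 19553
Overall factor = 25.0 g/L / (0.213 mg/L) = 1.1737 × 10^5
Step-4 factor = 1.1737 × 10^5 / 19553 = 6.0026
v = 960 μL / 6.0026 = 160 μL

160 μL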